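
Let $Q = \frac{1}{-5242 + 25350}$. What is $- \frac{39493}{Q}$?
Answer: $-794125244$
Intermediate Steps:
$Q = \frac{1}{20108} \approx 4.9731 \cdot 10^{-5}$
$- \frac{39493}{Q} = - 39493 \frac{1}{\frac{1}{20108}} = \left(-39493\right) 20108 = -794125244$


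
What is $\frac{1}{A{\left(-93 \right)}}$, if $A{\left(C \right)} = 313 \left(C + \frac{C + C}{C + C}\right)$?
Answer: $- \frac{1}{28796} \approx -3.4727 \cdot 10^{-5}$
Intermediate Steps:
$A{\left(C \right)} = 313 + 313 C$ ($A{\left(C \right)} = 313 \left(C + \frac{2 C}{2 C}\right) = 313 \left(C + 2 C \frac{1}{2 C}\right) = 313 \left(C + 1\right) = 313 \left(1 + C\right) = 313 + 313 C$)
$\frac{1}{A{\left(-93 \right)}} = \frac{1}{313 + 313 \left(-93\right)} = \frac{1}{313 - 29109} = \frac{1}{-28796} = - \frac{1}{28796}$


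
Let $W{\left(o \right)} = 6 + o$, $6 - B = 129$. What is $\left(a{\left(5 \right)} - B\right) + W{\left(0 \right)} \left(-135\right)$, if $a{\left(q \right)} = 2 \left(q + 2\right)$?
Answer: $-673$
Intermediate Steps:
$a{\left(q \right)} = 4 + 2 q$ ($a{\left(q \right)} = 2 \left(2 + q\right) = 4 + 2 q$)
$B = -123$ ($B = 6 - 129 = -123$)
$\left(a{\left(5 \right)} - B\right) + W{\left(0 \right)} \left(-135\right) = \left(\left(4 + 2 \cdot 5\right) - -123\right) + \left(6 + 0\right) \left(-135\right) = \left(\left(4 + 10\right) + 123\right) + 6 \left(-135\right) = \left(14 + 123\right) - 810 = 137 - 810 = -673$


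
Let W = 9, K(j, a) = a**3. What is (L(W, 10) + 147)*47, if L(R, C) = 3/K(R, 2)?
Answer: 55413/8 ≈ 6926.6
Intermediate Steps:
L(R, C) = 3/8 (L(R, C) = 3/(2**3) = 3/8)
(L(W, 10) + 147)*47 = (3/8 + 147)*47 = (1179/8)*47 = 55413/8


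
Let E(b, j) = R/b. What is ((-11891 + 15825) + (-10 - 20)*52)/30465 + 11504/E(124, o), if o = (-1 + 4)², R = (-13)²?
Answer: 43458601846/5148585 ≈ 8440.9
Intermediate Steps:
R = 169
o = 9 (o = 3² = 9)
E(b, j) = 169/b
((-11891 + 15825) + (-10 - 20)*52)/30465 + 11504/E(124, o) = ((-11891 + 15825) + (-10 - 20)*52)/30465 + 11504/((169/124)) = (3934 - 30*52)*(1/30465) + 11504/((169*(1/124))) = (3934 - 1560)*(1/30465) + 11504/(169/124) = 2374*(1/30465) + 11504*(124/169) = 2374/30465 + 1426496/169 = 43458601846/5148585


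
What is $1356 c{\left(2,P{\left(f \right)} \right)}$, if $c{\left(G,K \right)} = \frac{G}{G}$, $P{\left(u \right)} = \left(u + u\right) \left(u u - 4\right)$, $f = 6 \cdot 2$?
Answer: $1356$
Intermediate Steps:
$f = 12$
$P{\left(u \right)} = 2 u \left(-4 + u^{2}\right)$ ($P{\left(u \right)} = 2 u \left(u^{2} - 4\right) = 2 u \left(-4 + u^{2}\right)$)
$c{\left(G,K \right)} = 1$
$1356 c{\left(2,P{\left(f \right)} \right)} = 1356 \cdot 1 = 1356$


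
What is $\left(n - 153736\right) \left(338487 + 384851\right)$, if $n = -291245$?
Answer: $-321871666578$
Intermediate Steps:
$\left(n - 153736\right) \left(338487 + 384851\right) = \left(-291245 - 153736\right) \left(338487 + 384851\right) = \left(-444981\right) 723338 = -321871666578$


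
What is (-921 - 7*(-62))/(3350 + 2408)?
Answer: -487/5758 ≈ -0.084578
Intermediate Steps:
(-921 - 7*(-62))/(3350 + 2408) = (-921 + 434)/5758 = -487*1/5758 = -487/5758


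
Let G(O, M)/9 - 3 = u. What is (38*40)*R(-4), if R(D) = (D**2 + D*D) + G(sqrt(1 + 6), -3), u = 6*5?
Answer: 500080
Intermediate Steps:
u = 30
G(O, M) = 297 (G(O, M) = 27 + 9*30 = 27 + 270 = 297)
R(D) = 297 + 2*D**2 (R(D) = (D**2 + D*D) + 297 = (D**2 + D**2) + 297 = 2*D**2 + 297 = 297 + 2*D**2)
(38*40)*R(-4) = (38*40)*(297 + 2*(-4)**2) = 1520*(297 + 2*16) = 1520*(297 + 32) = 1520*329 = 500080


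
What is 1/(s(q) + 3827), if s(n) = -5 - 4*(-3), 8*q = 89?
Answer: 1/3834 ≈ 0.00026082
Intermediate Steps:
q = 89/8 (q = (1/8)*89 = 89/8 ≈ 11.125)
s(n) = 7 (s(n) = -5 + 12 = 7)
1/(s(q) + 3827) = 1/(7 + 3827) = 1/3834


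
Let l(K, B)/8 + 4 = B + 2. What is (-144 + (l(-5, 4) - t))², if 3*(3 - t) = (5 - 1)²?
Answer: 142129/9 ≈ 15792.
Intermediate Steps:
l(K, B) = -16 + 8*B (l(K, B) = -32 + 8*(B + 2) = -32 + 8*(2 + B) = -32 + (16 + 8*B) = -16 + 8*B)
t = -7/3 (t = 3 - (5 - 1)²/3 = 3 - ⅓*4² = 3 - ⅓*16 = 3 - 16/3 = -7/3 ≈ -2.3333)
(-144 + (l(-5, 4) - t))² = (-144 + ((-16 + 8*4) - 1*(-7/3)))² = (-144 + ((-16 + 32) + 7/3))² = (-144 + (16 + 7/3))² = (-144 + 55/3)² = (-377/3)² = 142129/9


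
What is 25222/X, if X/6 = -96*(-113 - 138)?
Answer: 12611/72288 ≈ 0.17445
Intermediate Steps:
X = 144576 (X = 6*(-96*(-113 - 138)) = 6*(-96*(-251)) = 6*24096 = 144576)
25222/X = 25222/144576 = 25222*(1/144576) = 12611/72288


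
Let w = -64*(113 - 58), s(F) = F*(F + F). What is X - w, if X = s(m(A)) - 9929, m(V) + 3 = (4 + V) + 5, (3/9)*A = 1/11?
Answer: -765967/121 ≈ -6330.3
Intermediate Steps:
A = 3/11 ≈ 0.27273
m(V) = 6 + V (m(V) = -3 + ((4 + V) + 5) = -3 + (9 + V) = 6 + V)
s(F) = 2*F² (s(F) = F*(2*F) = 2*F²)
w = -3520 (w = -64*55 = -3520)
X = -1191887/121 (X = 2*(6 + 3/11)² - 9929 = 2*(69/11)² - 9929 = 2*(4761/121) - 9929 = 9522/121 - 9929 = -1191887/121 ≈ -9850.3)
X - w = -1191887/121 - 1*(-3520) = -1191887/121 + 3520 = -765967/121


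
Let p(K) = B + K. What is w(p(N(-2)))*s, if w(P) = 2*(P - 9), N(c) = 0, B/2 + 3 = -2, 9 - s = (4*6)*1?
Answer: 570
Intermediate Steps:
s = -15 (s = 9 - 4*6 = 9 - 24 = -15)
B = -10 (B = -6 + 2*(-2) = -6 - 4 = -10)
p(K) = -10 + K
w(P) = -18 + 2*P (w(P) = 2*(-9 + P) = -18 + 2*P)
w(p(N(-2)))*s = (-18 + 2*(-10 + 0))*(-15) = (-18 + 2*(-10))*(-15) = (-18 - 20)*(-15) = -38*(-15) = 570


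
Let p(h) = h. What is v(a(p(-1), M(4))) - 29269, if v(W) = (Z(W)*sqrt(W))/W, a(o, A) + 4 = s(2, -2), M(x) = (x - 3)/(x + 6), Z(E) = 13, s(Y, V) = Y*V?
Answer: -29269 - 13*I*sqrt(2)/4 ≈ -29269.0 - 4.5962*I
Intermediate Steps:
s(Y, V) = V*Y
M(x) = (-3 + x)/(6 + x)
a(o, A) = -8 (a(o, A) = -4 - 2*2 = -4 - 4 = -8)
v(W) = 13/sqrt(W) (v(W) = (13*sqrt(W))/W = 13/sqrt(W))
v(a(p(-1), M(4))) - 29269 = 13/sqrt(-8) - 29269 = 13*(-I*sqrt(2)/4) - 29269 = -13*I*sqrt(2)/4 - 29269 = -29269 - 13*I*sqrt(2)/4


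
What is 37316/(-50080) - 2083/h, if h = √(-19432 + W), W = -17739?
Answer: -9329/12520 + 2083*I*√37171/37171 ≈ -0.74513 + 10.804*I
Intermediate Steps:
h = I*√37171 (h = √(-19432 - 17739) = √(-37171) = I*√37171 ≈ 192.8*I)
37316/(-50080) - 2083/h = 37316/(-50080) - 2083*(-I*√37171/37171) = 37316*(-1/50080) - (-2083)*I*√37171/37171 = -9329/12520 + 2083*I*√37171/37171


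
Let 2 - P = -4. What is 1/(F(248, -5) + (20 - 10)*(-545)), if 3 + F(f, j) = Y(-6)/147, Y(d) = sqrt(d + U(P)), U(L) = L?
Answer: -1/5453 ≈ -0.00018339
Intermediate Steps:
P = 6 (P = 2 - 1*(-4) = 2 + 4 = 6)
Y(d) = sqrt(6 + d) (Y(d) = sqrt(d + 6) = sqrt(6 + d))
F(f, j) = -3 (F(f, j) = -3 + sqrt(6 - 6)/147 = -3 + sqrt(0)*(1/147) = -3 + 0*(1/147) = -3 + 0 = -3)
1/(F(248, -5) + (20 - 10)*(-545)) = 1/(-3 + (20 - 10)*(-545)) = 1/(-3 + 10*(-545)) = 1/(-3 - 5450) = 1/(-5453) = -1/5453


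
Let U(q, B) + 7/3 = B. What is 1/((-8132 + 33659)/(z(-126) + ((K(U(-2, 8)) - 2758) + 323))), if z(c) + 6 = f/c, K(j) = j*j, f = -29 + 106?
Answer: -4819/51054 ≈ -0.094390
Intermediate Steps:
U(q, B) = -7/3 + B
f = 77
K(j) = j²
z(c) = -6 + 77/c
1/((-8132 + 33659)/(z(-126) + ((K(U(-2, 8)) - 2758) + 323))) = 1/((-8132 + 33659)/((-6 + 77/(-126)) + (((-7/3 + 8)² - 2758) + 323))) = 1/(25527/((-6 + 77*(-1/126)) + (((17/3)² - 2758) + 323))) = 1/(25527/((-6 - 11/18) + ((289/9 - 2758) + 323))) = 1/(25527/(-119/18 + (-24533/9 + 323))) = 1/(25527/(-119/18 - 21626/9)) = 1/(25527/(-4819/2)) = 1/(25527*(-2/4819)) = 1/(-51054/4819) = -4819/51054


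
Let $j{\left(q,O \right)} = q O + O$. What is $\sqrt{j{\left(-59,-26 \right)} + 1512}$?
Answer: $2 \sqrt{755} \approx 54.955$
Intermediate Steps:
$j{\left(q,O \right)} = O + O q$ ($j{\left(q,O \right)} = O q + O = O + O q$)
$\sqrt{j{\left(-59,-26 \right)} + 1512} = \sqrt{- 26 \left(1 - 59\right) + 1512} = \sqrt{\left(-26\right) \left(-58\right) + 1512} = \sqrt{1508 + 1512} = \sqrt{3020} = 2 \sqrt{755}$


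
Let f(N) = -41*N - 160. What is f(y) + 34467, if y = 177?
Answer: 27050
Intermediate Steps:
f(N) = -160 - 41*N
f(y) + 34467 = (-160 - 41*177) + 34467 = (-160 - 7257) + 34467 = -7417 + 34467 = 27050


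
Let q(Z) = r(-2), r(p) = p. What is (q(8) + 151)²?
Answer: 22201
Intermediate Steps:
q(Z) = -2
(q(8) + 151)² = (-2 + 151)² = 149² = 22201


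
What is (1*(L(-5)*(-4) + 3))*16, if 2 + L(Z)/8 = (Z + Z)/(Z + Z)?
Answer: 560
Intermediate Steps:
L(Z) = -8 (L(Z) = -16 + 8*((Z + Z)/(Z + Z)) = -16 + 8*((2*Z)/((2*Z))) = -16 + 8*((2*Z)*(1/(2*Z))) = -16 + 8*1 = -16 + 8 = -8)
(1*(L(-5)*(-4) + 3))*16 = (1*(-8*(-4) + 3))*16 = (1*(32 + 3))*16 = (1*35)*16 = 35*16 = 560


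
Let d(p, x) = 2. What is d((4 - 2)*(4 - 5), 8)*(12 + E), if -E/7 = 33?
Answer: -438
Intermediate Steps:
E = -231 (E = -7*33 = -231)
d((4 - 2)*(4 - 5), 8)*(12 + E) = 2*(12 - 231) = 2*(-219) = -438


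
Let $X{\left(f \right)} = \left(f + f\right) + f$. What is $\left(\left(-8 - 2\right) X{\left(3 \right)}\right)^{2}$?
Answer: $8100$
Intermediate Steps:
$X{\left(f \right)} = 3 f$ ($X{\left(f \right)} = 2 f + f = 3 f$)
$\left(\left(-8 - 2\right) X{\left(3 \right)}\right)^{2} = \left(\left(-8 - 2\right) 3 \cdot 3\right)^{2} = \left(\left(-10\right) 9\right)^{2} = \left(-90\right)^{2} = 8100$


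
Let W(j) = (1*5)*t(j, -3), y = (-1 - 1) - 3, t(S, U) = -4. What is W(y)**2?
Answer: 400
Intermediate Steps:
y = -5 (y = -2 - 3 = -5)
W(j) = -20 (W(j) = (1*5)*(-4) = 5*(-4) = -20)
W(y)**2 = (-20)**2 = 400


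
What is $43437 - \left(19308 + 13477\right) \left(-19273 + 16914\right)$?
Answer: $77383252$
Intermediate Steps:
$43437 - \left(19308 + 13477\right) \left(-19273 + 16914\right) = 43437 - 32785 \left(-2359\right) = 43437 - -77339815 = 43437 + 77339815 = 77383252$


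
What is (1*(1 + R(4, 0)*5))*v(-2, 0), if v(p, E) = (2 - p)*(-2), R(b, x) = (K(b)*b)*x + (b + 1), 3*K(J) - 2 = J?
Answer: -208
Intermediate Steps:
K(J) = 2/3 + J/3
R(b, x) = 1 + b + b*x*(2/3 + b/3) (R(b, x) = ((2/3 + b/3)*b)*x + (b + 1) = (b*(2/3 + b/3))*x + (1 + b) = b*x*(2/3 + b/3) + (1 + b) = 1 + b + b*x*(2/3 + b/3))
v(p, E) = -4 + 2*p
(1*(1 + R(4, 0)*5))*v(-2, 0) = (1*(1 + (1 + 4 + (1/3)*4*0*(2 + 4))*5))*(-4 + 2*(-2)) = (1*(1 + (1 + 4 + (1/3)*4*0*6)*5))*(-4 - 4) = (1*(1 + (1 + 4 + 0)*5))*(-8) = (1*(1 + 5*5))*(-8) = (1*(1 + 25))*(-8) = (1*26)*(-8) = 26*(-8) = -208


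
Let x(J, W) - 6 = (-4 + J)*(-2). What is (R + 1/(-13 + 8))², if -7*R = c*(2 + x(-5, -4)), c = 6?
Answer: 619369/1225 ≈ 505.61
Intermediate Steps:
x(J, W) = 14 - 2*J (x(J, W) = 6 + (-4 + J)*(-2) = 6 + (8 - 2*J) = 14 - 2*J)
R = -156/7 (R = -6*(2 + (14 - 2*(-5)))/7 = -6*(2 + (14 + 10))/7 = -6*(2 + 24)/7 = -6*26/7 = -⅐*156 = -156/7 ≈ -22.286)
(R + 1/(-13 + 8))² = (-156/7 + 1/(-13 + 8))² = (-156/7 + 1/(-5))² = (-156/7 - ⅕)² = (-787/35)² = 619369/1225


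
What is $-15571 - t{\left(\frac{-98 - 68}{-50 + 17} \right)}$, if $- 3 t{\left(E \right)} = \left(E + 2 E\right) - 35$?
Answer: $- \frac{171354}{11} \approx -15578.0$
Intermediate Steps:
$t{\left(E \right)} = \frac{35}{3} - E$ ($t{\left(E \right)} = - \frac{\left(E + 2 E\right) - 35}{3} = - \frac{3 E - 35}{3} = - \frac{-35 + 3 E}{3} = \frac{35}{3} - E$)
$-15571 - t{\left(\frac{-98 - 68}{-50 + 17} \right)} = -15571 - \left(\frac{35}{3} - \frac{-98 - 68}{-50 + 17}\right) = -15571 - \left(\frac{35}{3} - - \frac{166}{-33}\right) = -15571 - \left(\frac{35}{3} - \left(-166\right) \left(- \frac{1}{33}\right)\right) = -15571 - \left(\frac{35}{3} - \frac{166}{33}\right) = -15571 - \frac{73}{11} = - \frac{171354}{11}$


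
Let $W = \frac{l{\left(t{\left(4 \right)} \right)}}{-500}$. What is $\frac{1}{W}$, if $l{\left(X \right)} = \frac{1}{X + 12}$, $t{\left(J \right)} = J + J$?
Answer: $-10000$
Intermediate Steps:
$t{\left(J \right)} = 2 J$
$l{\left(X \right)} = \frac{1}{12 + X}$
$W = - \frac{1}{10000}$ ($W = \frac{1}{\left(12 + 2 \cdot 4\right) \left(-500\right)} = \frac{1}{12 + 8} \left(- \frac{1}{500}\right) = \frac{1}{20} \left(- \frac{1}{500}\right) = - \frac{1}{10000} \approx -0.0001$)
$\frac{1}{W} = \frac{1}{- \frac{1}{10000}} = -10000$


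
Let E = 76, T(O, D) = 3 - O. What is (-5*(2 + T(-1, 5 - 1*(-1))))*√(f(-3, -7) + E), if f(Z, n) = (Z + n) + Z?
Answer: -90*√7 ≈ -238.12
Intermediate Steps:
f(Z, n) = n + 2*Z
(-5*(2 + T(-1, 5 - 1*(-1))))*√(f(-3, -7) + E) = (-5*(2 + (3 - 1*(-1))))*√((-7 + 2*(-3)) + 76) = (-5*(2 + (3 + 1)))*√((-7 - 6) + 76) = (-5*(2 + 4))*√(-13 + 76) = (-5*6)*√63 = -90*√7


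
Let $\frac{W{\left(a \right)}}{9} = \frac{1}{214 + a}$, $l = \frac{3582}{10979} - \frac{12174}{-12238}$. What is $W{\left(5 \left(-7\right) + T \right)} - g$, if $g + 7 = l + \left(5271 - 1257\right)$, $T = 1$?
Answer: $- \frac{5385553118259}{1343610020} \approx -4008.3$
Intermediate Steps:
$l = \frac{88747431}{67180501}$ ($l = 3582 \cdot \frac{1}{10979} - - \frac{6087}{6119} = \frac{3582}{10979} + \frac{6087}{6119} = \frac{88747431}{67180501} \approx 1.321$)
$W{\left(a \right)} = \frac{9}{214 + a}$
$g = \frac{269281014938}{67180501}$ ($g = -7 + \left(\frac{88747431}{67180501} + \left(5271 - 1257\right)\right) = -7 + \left(\frac{88747431}{67180501} + 4014\right) = -7 + \frac{269751278445}{67180501} = \frac{269281014938}{67180501} \approx 4008.3$)
$W{\left(5 \left(-7\right) + T \right)} - g = \frac{9}{214 + \left(5 \left(-7\right) + 1\right)} - \frac{269281014938}{67180501} = \frac{9}{214 + \left(-35 + 1\right)} - \frac{269281014938}{67180501} = \frac{9}{214 - 34} - \frac{269281014938}{67180501} = \frac{9}{180} - \frac{269281014938}{67180501} = 9 \cdot \frac{1}{180} - \frac{269281014938}{67180501} = \frac{1}{20} - \frac{269281014938}{67180501} = - \frac{5385553118259}{1343610020}$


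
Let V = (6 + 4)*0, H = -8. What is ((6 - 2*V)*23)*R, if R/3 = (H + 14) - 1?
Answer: 2070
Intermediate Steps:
V = 0 (V = 10*0 = 0)
R = 15 (R = 3*((-8 + 14) - 1) = 3*(6 - 1) = 3*5 = 15)
((6 - 2*V)*23)*R = ((6 - 2*0)*23)*15 = ((6 + 0)*23)*15 = (6*23)*15 = 138*15 = 2070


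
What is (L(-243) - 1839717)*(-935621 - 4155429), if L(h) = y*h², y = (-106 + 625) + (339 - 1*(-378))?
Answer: -362201973319350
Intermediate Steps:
y = 1236 (y = 519 + (339 + 378) = 519 + 717 = 1236)
L(h) = 1236*h²
(L(-243) - 1839717)*(-935621 - 4155429) = (1236*(-243)² - 1839717)*(-935621 - 4155429) = (1236*59049 - 1839717)*(-5091050) = (72984564 - 1839717)*(-5091050) = 71144847*(-5091050) = -362201973319350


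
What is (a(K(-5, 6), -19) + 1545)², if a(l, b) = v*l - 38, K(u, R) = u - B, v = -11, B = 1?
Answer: 2474329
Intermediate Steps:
K(u, R) = -1 + u (K(u, R) = u - 1*1 = u - 1 = -1 + u)
a(l, b) = -38 - 11*l (a(l, b) = -11*l - 38 = -38 - 11*l)
(a(K(-5, 6), -19) + 1545)² = ((-38 - 11*(-1 - 5)) + 1545)² = ((-38 - 11*(-6)) + 1545)² = ((-38 + 66) + 1545)² = (28 + 1545)² = 1573² = 2474329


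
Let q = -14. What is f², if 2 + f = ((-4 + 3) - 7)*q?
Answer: 12100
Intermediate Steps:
f = 110 (f = -2 + ((-4 + 3) - 7)*(-14) = -2 + (-1 - 7)*(-14) = -2 - 8*(-14) = -2 + 112 = 110)
f² = 110² = 12100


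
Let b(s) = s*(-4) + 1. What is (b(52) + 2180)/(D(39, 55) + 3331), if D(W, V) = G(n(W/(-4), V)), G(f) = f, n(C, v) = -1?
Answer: 1973/3330 ≈ 0.59249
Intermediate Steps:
b(s) = 1 - 4*s (b(s) = -4*s + 1 = 1 - 4*s)
D(W, V) = -1
(b(52) + 2180)/(D(39, 55) + 3331) = ((1 - 4*52) + 2180)/(-1 + 3331) = ((1 - 208) + 2180)/3330 = (-207 + 2180)*(1/3330) = 1973*(1/3330) = 1973/3330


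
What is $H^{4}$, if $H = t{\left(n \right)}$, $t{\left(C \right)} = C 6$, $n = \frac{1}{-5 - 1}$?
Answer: $1$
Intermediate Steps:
$n = - \frac{1}{6}$ ($n = \frac{1}{-6} = - \frac{1}{6} \approx -0.16667$)
$t{\left(C \right)} = 6 C$
$H = -1$ ($H = 6 \left(- \frac{1}{6}\right) = -1$)
$H^{4} = \left(-1\right)^{4} = 1$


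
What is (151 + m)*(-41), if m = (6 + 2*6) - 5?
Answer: -6724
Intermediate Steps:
m = 13 (m = (6 + 12) - 5 = 18 - 5 = 13)
(151 + m)*(-41) = (151 + 13)*(-41) = 164*(-41) = -6724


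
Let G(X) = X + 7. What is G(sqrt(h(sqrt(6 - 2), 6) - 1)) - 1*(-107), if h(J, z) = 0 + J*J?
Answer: 114 + sqrt(3) ≈ 115.73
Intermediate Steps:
h(J, z) = J**2 (h(J, z) = 0 + J**2 = J**2)
G(X) = 7 + X
G(sqrt(h(sqrt(6 - 2), 6) - 1)) - 1*(-107) = (7 + sqrt((sqrt(6 - 2))**2 - 1)) - 1*(-107) = (7 + sqrt((sqrt(4))**2 - 1)) + 107 = (7 + sqrt(2**2 - 1)) + 107 = (7 + sqrt(4 - 1)) + 107 = (7 + sqrt(3)) + 107 = 114 + sqrt(3)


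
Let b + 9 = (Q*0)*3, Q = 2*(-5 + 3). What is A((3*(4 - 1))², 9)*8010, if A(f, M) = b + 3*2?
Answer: -24030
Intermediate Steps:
Q = -4 (Q = 2*(-2) = -4)
b = -9 (b = -9 - 4*0*3 = -9 + 0*3 = -9 + 0 = -9)
A(f, M) = -3 (A(f, M) = -9 + 3*2 = -9 + 6 = -3)
A((3*(4 - 1))², 9)*8010 = -3*8010 = -24030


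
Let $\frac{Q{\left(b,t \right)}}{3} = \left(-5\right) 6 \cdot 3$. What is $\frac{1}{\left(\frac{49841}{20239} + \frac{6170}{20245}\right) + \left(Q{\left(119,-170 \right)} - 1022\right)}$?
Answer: $- \frac{81947711}{105649661477} \approx -0.00077565$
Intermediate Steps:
$Q{\left(b,t \right)} = -270$ ($Q{\left(b,t \right)} = 3 \left(-5\right) 6 \cdot 3 = 3 \left(\left(-30\right) 3\right) = 3 \left(-90\right) = -270$)
$\frac{1}{\left(\frac{49841}{20239} + \frac{6170}{20245}\right) + \left(Q{\left(119,-170 \right)} - 1022\right)} = \frac{1}{\left(\frac{49841}{20239} + \frac{6170}{20245}\right) - 1292} = \frac{1}{\left(49841 \cdot \frac{1}{20239} + 6170 \cdot \frac{1}{20245}\right) - 1292} = \frac{1}{\left(\frac{49841}{20239} + \frac{1234}{4049}\right) - 1292} = \frac{1}{\frac{226781135}{81947711} - 1292} = \frac{1}{- \frac{105649661477}{81947711}} = - \frac{81947711}{105649661477}$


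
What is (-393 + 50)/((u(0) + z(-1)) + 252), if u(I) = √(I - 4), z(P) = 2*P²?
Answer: -43561/32260 + 343*I/32260 ≈ -1.3503 + 0.010632*I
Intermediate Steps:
u(I) = √(-4 + I)
(-393 + 50)/((u(0) + z(-1)) + 252) = (-393 + 50)/((√(-4 + 0) + 2*(-1)²) + 252) = -343/((√(-4) + 2*1) + 252) = -343/((2*I + 2) + 252) = -343/((2 + 2*I) + 252) = -343*(254 - 2*I)/64520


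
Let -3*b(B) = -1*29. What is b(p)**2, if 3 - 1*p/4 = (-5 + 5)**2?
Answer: 841/9 ≈ 93.444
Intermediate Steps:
p = 12 (p = 12 - 4*(-5 + 5)**2 = 12 - 4*0**2 = 12 - 4*0 = 12 + 0 = 12)
b(B) = 29/3 (b(B) = -(-1)*29/3 = -1/3*(-29) = 29/3)
b(p)**2 = (29/3)**2 = 841/9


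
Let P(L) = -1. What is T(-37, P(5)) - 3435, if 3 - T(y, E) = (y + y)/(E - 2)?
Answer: -10370/3 ≈ -3456.7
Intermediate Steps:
T(y, E) = 3 - 2*y/(-2 + E) (T(y, E) = 3 - (y + y)/(E - 2) = 3 - 2*y/(-2 + E))
T(-37, P(5)) - 3435 = (-6 - 2*(-37) + 3*(-1))/(-2 - 1) - 3435 = (-6 + 74 - 3)/(-3) - 3435 = -1/3*65 - 3435 = -65/3 - 3435 = -10370/3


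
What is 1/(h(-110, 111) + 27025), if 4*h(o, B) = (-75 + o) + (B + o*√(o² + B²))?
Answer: 54013/1421765322 + 55*√24421/1421765322 ≈ 4.4035e-5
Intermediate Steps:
h(o, B) = -75/4 + B/4 + o/4 + o*√(B² + o²)/4 (h(o, B) = ((-75 + o) + (B + o*√(o² + B²)))/4 = ((-75 + o) + (B + o*√(B² + o²)))/4 = (-75 + B + o + o*√(B² + o²))/4 = -75/4 + B/4 + o/4 + o*√(B² + o²)/4)
1/(h(-110, 111) + 27025) = 1/((-75/4 + (¼)*111 + (¼)*(-110) + (¼)*(-110)*√(111² + (-110)²)) + 27025) = 1/((-75/4 + 111/4 - 55/2 + (¼)*(-110)*√(12321 + 12100)) + 27025) = 1/((-75/4 + 111/4 - 55/2 + (¼)*(-110)*√24421) + 27025) = 1/((-75/4 + 111/4 - 55/2 - 55*√24421/2) + 27025) = 1/((-37/2 - 55*√24421/2) + 27025) = 1/(54013/2 - 55*√24421/2)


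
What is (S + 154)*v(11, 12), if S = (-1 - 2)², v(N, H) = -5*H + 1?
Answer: -9617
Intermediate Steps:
v(N, H) = 1 - 5*H
S = 9 (S = (-3)² = 9)
(S + 154)*v(11, 12) = (9 + 154)*(1 - 5*12) = 163*(1 - 60) = 163*(-59) = -9617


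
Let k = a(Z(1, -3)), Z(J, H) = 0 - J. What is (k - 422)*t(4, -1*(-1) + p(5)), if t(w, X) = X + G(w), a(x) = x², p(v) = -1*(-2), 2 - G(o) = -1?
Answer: -2526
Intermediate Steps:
G(o) = 3 (G(o) = 2 - 1*(-1) = 2 + 1 = 3)
Z(J, H) = -J
p(v) = 2
k = 1 (k = (-1*1)² = (-1)² = 1)
t(w, X) = 3 + X (t(w, X) = X + 3 = 3 + X)
(k - 422)*t(4, -1*(-1) + p(5)) = (1 - 422)*(3 + (-1*(-1) + 2)) = -421*(3 + (1 + 2)) = -421*(3 + 3) = -421*6 = -2526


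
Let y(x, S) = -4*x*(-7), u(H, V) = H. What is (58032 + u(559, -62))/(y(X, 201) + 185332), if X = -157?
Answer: 58591/180936 ≈ 0.32382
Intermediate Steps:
y(x, S) = 28*x
(58032 + u(559, -62))/(y(X, 201) + 185332) = (58032 + 559)/(28*(-157) + 185332) = 58591/(-4396 + 185332) = 58591/180936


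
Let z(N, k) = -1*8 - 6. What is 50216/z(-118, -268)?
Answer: -25108/7 ≈ -3586.9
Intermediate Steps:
z(N, k) = -14 (z(N, k) = -8 - 6 = -14)
50216/z(-118, -268) = 50216/(-14) = 50216*(-1/14) = -25108/7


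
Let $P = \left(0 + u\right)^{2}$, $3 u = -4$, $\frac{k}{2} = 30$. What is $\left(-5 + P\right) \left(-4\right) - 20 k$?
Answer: $- \frac{10684}{9} \approx -1187.1$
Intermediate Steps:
$k = 60$ ($k = 2 \cdot 30 = 60$)
$u = - \frac{4}{3}$ ($u = \frac{1}{3} \left(-4\right) = - \frac{4}{3} \approx -1.3333$)
$P = \frac{16}{9}$ ($P = \left(0 - \frac{4}{3}\right)^{2} = \left(- \frac{4}{3}\right)^{2} = \frac{16}{9} \approx 1.7778$)
$\left(-5 + P\right) \left(-4\right) - 20 k = \left(-5 + \frac{16}{9}\right) \left(-4\right) - 1200 = \left(- \frac{29}{9}\right) \left(-4\right) - 1200 = \frac{116}{9} - 1200 = - \frac{10684}{9}$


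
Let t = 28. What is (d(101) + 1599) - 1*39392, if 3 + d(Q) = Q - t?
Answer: -37723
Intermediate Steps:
d(Q) = -31 + Q (d(Q) = -3 + (Q - 1*28) = -3 + (Q - 28) = -3 + (-28 + Q) = -31 + Q)
(d(101) + 1599) - 1*39392 = ((-31 + 101) + 1599) - 1*39392 = (70 + 1599) - 39392 = 1669 - 39392 = -37723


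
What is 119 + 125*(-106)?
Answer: -13131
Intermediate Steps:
119 + 125*(-106) = 119 - 13250 = -13131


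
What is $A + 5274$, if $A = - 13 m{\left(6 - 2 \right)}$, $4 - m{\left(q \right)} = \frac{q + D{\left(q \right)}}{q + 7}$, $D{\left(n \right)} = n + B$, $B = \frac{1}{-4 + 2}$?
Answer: $\frac{115079}{22} \approx 5230.9$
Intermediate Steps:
$B = - \frac{1}{2}$ ($B = \frac{1}{-2} = - \frac{1}{2} \approx -0.5$)
$D{\left(n \right)} = - \frac{1}{2} + n$ ($D{\left(n \right)} = n - \frac{1}{2} = - \frac{1}{2} + n$)
$m{\left(q \right)} = 4 - \frac{- \frac{1}{2} + 2 q}{7 + q}$ ($m{\left(q \right)} = 4 - \frac{q + \left(- \frac{1}{2} + q\right)}{q + 7} = 4 - \frac{- \frac{1}{2} + 2 q}{7 + q}$)
$A = - \frac{949}{22}$ ($A = - 13 \frac{57 + 4 \left(6 - 2\right)}{2 \left(7 + \left(6 - 2\right)\right)} = - 13 \frac{57 + 4 \cdot 4}{2 \left(7 + 4\right)} = - 13 \frac{57 + 16}{2 \cdot 11} = - 13 \cdot \frac{1}{2} \cdot \frac{1}{11} \cdot 73 = \left(-13\right) \frac{73}{22} = - \frac{949}{22} \approx -43.136$)
$A + 5274 = - \frac{949}{22} + 5274 = \frac{115079}{22}$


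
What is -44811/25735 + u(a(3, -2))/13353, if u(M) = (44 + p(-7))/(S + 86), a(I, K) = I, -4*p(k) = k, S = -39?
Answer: -37495737233/21534739180 ≈ -1.7412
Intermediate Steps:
p(k) = -k/4
u(M) = 183/188 (u(M) = (44 - 1/4*(-7))/(-39 + 86) = (44 + 7/4)/47 = (183/4)*(1/47) = 183/188)
-44811/25735 + u(a(3, -2))/13353 = -44811/25735 + (183/188)/13353 = -44811*1/25735 + (183/188)*(1/13353) = -44811/25735 + 61/836788 = -37495737233/21534739180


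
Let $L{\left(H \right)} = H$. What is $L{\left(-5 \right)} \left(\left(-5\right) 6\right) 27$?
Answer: $4050$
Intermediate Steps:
$L{\left(-5 \right)} \left(\left(-5\right) 6\right) 27 = - 5 \left(\left(-5\right) 6\right) 27 = \left(-5\right) \left(-30\right) 27 = 150 \cdot 27 = 4050$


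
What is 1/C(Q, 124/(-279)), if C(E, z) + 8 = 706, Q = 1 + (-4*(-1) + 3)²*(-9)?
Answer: 1/698 ≈ 0.0014327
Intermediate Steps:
Q = -440 (Q = 1 + (4 + 3)²*(-9) = 1 + 7²*(-9) = 1 + 49*(-9) = 1 - 441 = -440)
C(E, z) = 698 (C(E, z) = -8 + 706 = 698)
1/C(Q, 124/(-279)) = 1/698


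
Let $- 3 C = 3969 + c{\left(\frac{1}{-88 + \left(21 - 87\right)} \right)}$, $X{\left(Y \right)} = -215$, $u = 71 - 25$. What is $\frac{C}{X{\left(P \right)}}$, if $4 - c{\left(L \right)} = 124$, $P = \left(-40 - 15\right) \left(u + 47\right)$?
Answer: $\frac{1283}{215} \approx 5.9674$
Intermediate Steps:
$u = 46$
$P = -5115$ ($P = \left(-40 - 15\right) \left(46 + 47\right) = \left(-55\right) 93 = -5115$)
$c{\left(L \right)} = -120$ ($c{\left(L \right)} = 4 - 124 = -120$)
$C = -1283$ ($C = - \frac{3969 - 120}{3} = \left(- \frac{1}{3}\right) 3849 = -1283$)
$\frac{C}{X{\left(P \right)}} = - \frac{1283}{-215} = \left(-1283\right) \left(- \frac{1}{215}\right) = \frac{1283}{215}$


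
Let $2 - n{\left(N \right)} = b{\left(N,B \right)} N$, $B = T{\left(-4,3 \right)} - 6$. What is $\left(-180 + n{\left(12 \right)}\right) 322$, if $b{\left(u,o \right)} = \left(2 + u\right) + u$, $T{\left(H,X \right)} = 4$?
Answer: $-157780$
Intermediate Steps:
$B = -2$ ($B = 4 - 6 = -2$)
$b{\left(u,o \right)} = 2 + 2 u$
$n{\left(N \right)} = 2 - N \left(2 + 2 N\right)$ ($n{\left(N \right)} = 2 - \left(2 + 2 N\right) N = 2 - N \left(2 + 2 N\right)$)
$\left(-180 + n{\left(12 \right)}\right) 322 = \left(-180 + \left(2 - 24 \left(1 + 12\right)\right)\right) 322 = \left(-180 + \left(2 - 24 \cdot 13\right)\right) 322 = \left(-180 + \left(2 - 312\right)\right) 322 = \left(-180 - 310\right) 322 = \left(-490\right) 322 = -157780$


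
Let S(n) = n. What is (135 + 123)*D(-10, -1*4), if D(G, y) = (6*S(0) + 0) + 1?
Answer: 258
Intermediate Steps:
D(G, y) = 1 (D(G, y) = (6*0 + 0) + 1 = (0 + 0) + 1 = 0 + 1 = 1)
(135 + 123)*D(-10, -1*4) = (135 + 123)*1 = 258*1 = 258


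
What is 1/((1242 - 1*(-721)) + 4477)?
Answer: 1/6440 ≈ 0.00015528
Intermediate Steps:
1/((1242 - 1*(-721)) + 4477) = 1/((1242 + 721) + 4477) = 1/(1963 + 4477) = 1/6440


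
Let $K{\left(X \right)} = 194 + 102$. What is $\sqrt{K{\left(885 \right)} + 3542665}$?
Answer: $\sqrt{3542961} \approx 1882.3$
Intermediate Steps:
$K{\left(X \right)} = 296$
$\sqrt{K{\left(885 \right)} + 3542665} = \sqrt{296 + 3542665} = \sqrt{3542961}$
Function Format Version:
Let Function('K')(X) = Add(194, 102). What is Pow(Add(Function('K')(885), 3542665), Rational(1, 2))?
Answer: Pow(3542961, Rational(1, 2)) ≈ 1882.3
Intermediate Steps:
Function('K')(X) = 296
Pow(Add(Function('K')(885), 3542665), Rational(1, 2)) = Pow(Add(296, 3542665), Rational(1, 2)) = Pow(3542961, Rational(1, 2))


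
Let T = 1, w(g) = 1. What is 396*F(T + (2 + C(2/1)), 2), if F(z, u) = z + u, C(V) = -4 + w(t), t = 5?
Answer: 792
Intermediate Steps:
C(V) = -3 (C(V) = -4 + 1 = -3)
F(z, u) = u + z
396*F(T + (2 + C(2/1)), 2) = 396*(2 + (1 + (2 - 3))) = 396*(2 + (1 - 1)) = 396*(2 + 0) = 396*2 = 792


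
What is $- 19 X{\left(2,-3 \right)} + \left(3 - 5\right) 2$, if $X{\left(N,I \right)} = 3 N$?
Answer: $-118$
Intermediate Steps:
$- 19 X{\left(2,-3 \right)} + \left(3 - 5\right) 2 = - 19 \cdot 3 \cdot 2 + \left(3 - 5\right) 2 = \left(-19\right) 6 - 4 = -114 - 4 = -118$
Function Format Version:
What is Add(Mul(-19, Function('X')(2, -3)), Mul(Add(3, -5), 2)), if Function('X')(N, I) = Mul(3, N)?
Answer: -118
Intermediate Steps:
Add(Mul(-19, Function('X')(2, -3)), Mul(Add(3, -5), 2)) = Add(Mul(-19, Mul(3, 2)), Mul(Add(3, -5), 2)) = Add(Mul(-19, 6), Mul(-2, 2)) = Add(-114, -4) = -118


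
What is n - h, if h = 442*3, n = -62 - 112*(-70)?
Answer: 6452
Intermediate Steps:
n = 7778 (n = -62 + 7840 = 7778)
h = 1326
n - h = 7778 - 1*1326 = 7778 - 1326 = 6452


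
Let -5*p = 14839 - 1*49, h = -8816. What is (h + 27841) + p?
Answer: 16067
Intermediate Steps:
p = -2958 (p = -(14839 - 1*49)/5 = -(14839 - 49)/5 = -⅕*14790 = -2958)
(h + 27841) + p = (-8816 + 27841) - 2958 = 19025 - 2958 = 16067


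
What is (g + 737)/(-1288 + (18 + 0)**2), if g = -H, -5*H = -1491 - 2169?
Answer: -5/964 ≈ -0.0051867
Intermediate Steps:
H = 732 (H = -(-1491 - 2169)/5 = -1/5*(-3660) = 732)
g = -732 (g = -1*732 = -732)
(g + 737)/(-1288 + (18 + 0)**2) = (-732 + 737)/(-1288 + (18 + 0)**2) = 5/(-1288 + 18**2) = 5/(-1288 + 324) = 5/(-964) = 5*(-1/964) = -5/964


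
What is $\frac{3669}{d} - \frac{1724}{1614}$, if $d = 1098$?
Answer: $\frac{223823}{98454} \approx 2.2734$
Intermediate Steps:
$\frac{3669}{d} - \frac{1724}{1614} = \frac{3669}{1098} - \frac{1724}{1614} = 3669 \cdot \frac{1}{1098} - \frac{862}{807} = \frac{1223}{366} - \frac{862}{807} = \frac{223823}{98454}$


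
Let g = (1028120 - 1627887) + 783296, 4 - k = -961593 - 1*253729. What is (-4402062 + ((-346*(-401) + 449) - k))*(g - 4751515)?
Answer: 25024308929298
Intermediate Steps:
k = 1215326 (k = 4 - (-961593 - 1*253729) = 4 - (-961593 - 253729) = 4 - 1*(-1215322) = 4 + 1215322 = 1215326)
g = 183529 (g = -599767 + 783296 = 183529)
(-4402062 + ((-346*(-401) + 449) - k))*(g - 4751515) = (-4402062 + ((-346*(-401) + 449) - 1*1215326))*(183529 - 4751515) = (-4402062 + ((138746 + 449) - 1215326))*(-4567986) = (-4402062 + (139195 - 1215326))*(-4567986) = (-4402062 - 1076131)*(-4567986) = -5478193*(-4567986) = 25024308929298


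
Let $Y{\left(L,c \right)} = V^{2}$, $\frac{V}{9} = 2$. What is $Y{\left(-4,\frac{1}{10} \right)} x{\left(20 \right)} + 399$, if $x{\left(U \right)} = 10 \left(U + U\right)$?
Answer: $129999$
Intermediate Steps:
$V = 18$ ($V = 9 \cdot 2 = 18$)
$x{\left(U \right)} = 20 U$ ($x{\left(U \right)} = 10 \cdot 2 U = 20 U$)
$Y{\left(L,c \right)} = 324$ ($Y{\left(L,c \right)} = 18^{2} = 324$)
$Y{\left(-4,\frac{1}{10} \right)} x{\left(20 \right)} + 399 = 324 \cdot 20 \cdot 20 + 399 = 324 \cdot 400 + 399 = 129600 + 399 = 129999$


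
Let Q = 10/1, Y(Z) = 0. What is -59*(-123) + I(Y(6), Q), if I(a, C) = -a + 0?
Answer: 7257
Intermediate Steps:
Q = 10 (Q = 10*1 = 10)
I(a, C) = -a
-59*(-123) + I(Y(6), Q) = -59*(-123) - 1*0 = 7257 + 0 = 7257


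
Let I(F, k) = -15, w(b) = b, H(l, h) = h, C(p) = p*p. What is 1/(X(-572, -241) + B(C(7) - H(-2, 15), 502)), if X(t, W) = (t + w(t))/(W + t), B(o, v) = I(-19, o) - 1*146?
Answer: -813/129749 ≈ -0.0062659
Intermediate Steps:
C(p) = p**2
B(o, v) = -161 (B(o, v) = -15 - 1*146 = -15 - 146 = -161)
X(t, W) = 2*t/(W + t) (X(t, W) = (t + t)/(W + t) = (2*t)/(W + t) = 2*t/(W + t))
1/(X(-572, -241) + B(C(7) - H(-2, 15), 502)) = 1/(2*(-572)/(-241 - 572) - 161) = 1/(2*(-572)/(-813) - 161) = 1/(2*(-572)*(-1/813) - 161) = 1/(1144/813 - 161) = 1/(-129749/813) = -813/129749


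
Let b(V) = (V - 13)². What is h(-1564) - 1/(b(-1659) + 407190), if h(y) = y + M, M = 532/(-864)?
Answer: -541199946467/345899592 ≈ -1564.6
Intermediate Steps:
M = -133/216 (M = 532*(-1/864) = -133/216 ≈ -0.61574)
b(V) = (-13 + V)²
h(y) = -133/216 + y (h(y) = y - 133/216 = -133/216 + y)
h(-1564) - 1/(b(-1659) + 407190) = (-133/216 - 1564) - 1/((-13 - 1659)² + 407190) = -337957/216 - 1/((-1672)² + 407190) = -337957/216 - 1/(2795584 + 407190) = -337957/216 - 1/3202774 = -541199946467/345899592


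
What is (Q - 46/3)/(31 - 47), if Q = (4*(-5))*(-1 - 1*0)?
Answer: -7/24 ≈ -0.29167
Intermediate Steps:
Q = 20 (Q = -20*(-1 + 0) = -20*(-1) = 20)
(Q - 46/3)/(31 - 47) = (20 - 46/3)/(31 - 47) = (20 - 46*⅓)/(-16) = (20 - 46/3)*(-1/16) = (14/3)*(-1/16) = -7/24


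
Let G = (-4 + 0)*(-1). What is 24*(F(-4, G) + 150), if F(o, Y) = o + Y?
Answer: 3600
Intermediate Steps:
G = 4 (G = -4*(-1) = 4)
F(o, Y) = Y + o
24*(F(-4, G) + 150) = 24*((4 - 4) + 150) = 24*(0 + 150) = 24*150 = 3600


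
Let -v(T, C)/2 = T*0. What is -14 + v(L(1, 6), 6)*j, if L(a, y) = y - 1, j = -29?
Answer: -14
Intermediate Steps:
L(a, y) = -1 + y
v(T, C) = 0 (v(T, C) = -2*T*0 = -2*0 = 0)
-14 + v(L(1, 6), 6)*j = -14 + 0*(-29) = -14 + 0 = -14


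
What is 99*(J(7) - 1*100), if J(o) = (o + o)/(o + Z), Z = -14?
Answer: -10098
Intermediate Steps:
J(o) = 2*o/(-14 + o) (J(o) = (o + o)/(o - 14) = (2*o)/(-14 + o) = 2*o/(-14 + o))
99*(J(7) - 1*100) = 99*(2*7/(-14 + 7) - 1*100) = 99*(2*7/(-7) - 100) = 99*(2*7*(-⅐) - 100) = 99*(-2 - 100) = 99*(-102) = -10098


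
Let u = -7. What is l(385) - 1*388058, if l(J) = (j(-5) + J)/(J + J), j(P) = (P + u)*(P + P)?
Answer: -59760831/154 ≈ -3.8806e+5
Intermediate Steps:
j(P) = 2*P*(-7 + P) (j(P) = (P - 7)*(P + P) = (-7 + P)*(2*P) = 2*P*(-7 + P))
l(J) = (120 + J)/(2*J) (l(J) = (2*(-5)*(-7 - 5) + J)/(J + J) = (2*(-5)*(-12) + J)/((2*J)) = (120 + J)*(1/(2*J)) = (120 + J)/(2*J))
l(385) - 1*388058 = (½)*(120 + 385)/385 - 1*388058 = (½)*(1/385)*505 - 388058 = 101/154 - 388058 = -59760831/154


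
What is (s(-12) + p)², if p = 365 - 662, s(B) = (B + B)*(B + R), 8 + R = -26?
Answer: 651249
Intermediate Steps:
R = -34 (R = -8 - 26 = -34)
s(B) = 2*B*(-34 + B) (s(B) = (B + B)*(B - 34) = (2*B)*(-34 + B) = 2*B*(-34 + B))
p = -297
(s(-12) + p)² = (2*(-12)*(-34 - 12) - 297)² = (2*(-12)*(-46) - 297)² = (1104 - 297)² = 807² = 651249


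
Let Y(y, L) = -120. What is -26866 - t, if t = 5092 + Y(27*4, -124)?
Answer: -31838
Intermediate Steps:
t = 4972 (t = 5092 - 120 = 4972)
-26866 - t = -26866 - 1*4972 = -26866 - 4972 = -31838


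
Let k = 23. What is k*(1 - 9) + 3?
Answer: -181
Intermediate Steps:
k*(1 - 9) + 3 = 23*(1 - 9) + 3 = 23*(-8) + 3 = -184 + 3 = -181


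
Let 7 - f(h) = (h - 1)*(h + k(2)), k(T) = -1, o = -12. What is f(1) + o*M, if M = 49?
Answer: -581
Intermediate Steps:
f(h) = 7 - (-1 + h)**2 (f(h) = 7 - (h - 1)*(h - 1) = 7 - (-1 + h)*(-1 + h) = 7 - (-1 + h)**2)
f(1) + o*M = (6 - 1*1**2 + 2*1) - 12*49 = (6 - 1*1 + 2) - 588 = (6 - 1 + 2) - 588 = 7 - 588 = -581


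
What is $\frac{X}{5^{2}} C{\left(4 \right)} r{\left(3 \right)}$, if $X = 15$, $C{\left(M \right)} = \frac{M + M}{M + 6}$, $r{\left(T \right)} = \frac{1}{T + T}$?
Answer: $\frac{2}{25} \approx 0.08$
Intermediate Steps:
$r{\left(T \right)} = \frac{1}{2 T}$
$C{\left(M \right)} = \frac{2 M}{6 + M}$
$\frac{X}{5^{2}} C{\left(4 \right)} r{\left(3 \right)} = \frac{15}{5^{2}} \cdot 2 \cdot 4 \frac{1}{6 + 4} \frac{1}{2 \cdot 3} = \frac{15}{25} \cdot 2 \cdot 4 \cdot \frac{1}{10} \cdot \frac{1}{2} \cdot \frac{1}{3} = 15 \cdot \frac{1}{25} \cdot 2 \cdot 4 \cdot \frac{1}{10} \cdot \frac{1}{6} = \frac{3}{5} \cdot \frac{4}{5} \cdot \frac{1}{6} = \frac{12}{25} \cdot \frac{1}{6} = \frac{2}{25}$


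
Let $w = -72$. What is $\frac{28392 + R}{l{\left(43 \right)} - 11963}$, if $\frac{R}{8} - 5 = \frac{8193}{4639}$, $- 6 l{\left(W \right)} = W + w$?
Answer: $- \frac{791769552}{332843611} \approx -2.3788$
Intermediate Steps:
$l{\left(W \right)} = 12 - \frac{W}{6}$ ($l{\left(W \right)} = - \frac{W - 72}{6} = - \frac{-72 + W}{6} = 12 - \frac{W}{6}$)
$R = \frac{251104}{4639}$ ($R = 40 + 8 \cdot \frac{8193}{4639} = 40 + \frac{65544}{4639} = \frac{251104}{4639} \approx 54.129$)
$\frac{28392 + R}{l{\left(43 \right)} - 11963} = \frac{28392 + \frac{251104}{4639}}{\left(12 - \frac{43}{6}\right) - 11963} = \frac{131961592}{4639 \left(\left(12 - \frac{43}{6}\right) - 11963\right)} = \frac{131961592}{4639 \left(\frac{29}{6} - 11963\right)} = \frac{131961592}{4639 \left(- \frac{71749}{6}\right)} = \frac{131961592}{4639} \left(- \frac{6}{71749}\right) = - \frac{791769552}{332843611}$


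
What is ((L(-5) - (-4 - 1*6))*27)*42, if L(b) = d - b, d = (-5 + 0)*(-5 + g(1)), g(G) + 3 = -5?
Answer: 90720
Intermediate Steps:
g(G) = -8 (g(G) = -3 - 5 = -8)
d = 65 (d = (-5 + 0)*(-5 - 8) = -5*(-13) = 65)
L(b) = 65 - b
((L(-5) - (-4 - 1*6))*27)*42 = (((65 - 1*(-5)) - (-4 - 1*6))*27)*42 = (((65 + 5) - (-4 - 6))*27)*42 = ((70 - 1*(-10))*27)*42 = ((70 + 10)*27)*42 = (80*27)*42 = 2160*42 = 90720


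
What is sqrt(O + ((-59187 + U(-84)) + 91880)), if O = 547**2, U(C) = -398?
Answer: 4*sqrt(20719) ≈ 575.76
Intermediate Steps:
O = 299209
sqrt(O + ((-59187 + U(-84)) + 91880)) = sqrt(299209 + ((-59187 - 398) + 91880)) = sqrt(299209 + (-59585 + 91880)) = sqrt(299209 + 32295) = sqrt(331504) = 4*sqrt(20719)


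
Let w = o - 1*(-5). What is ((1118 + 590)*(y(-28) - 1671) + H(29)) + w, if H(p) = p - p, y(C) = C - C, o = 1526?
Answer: -2852537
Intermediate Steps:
y(C) = 0
H(p) = 0
w = 1531 (w = 1526 - 1*(-5) = 1526 + 5 = 1531)
((1118 + 590)*(y(-28) - 1671) + H(29)) + w = ((1118 + 590)*(0 - 1671) + 0) + 1531 = (1708*(-1671) + 0) + 1531 = (-2854068 + 0) + 1531 = -2854068 + 1531 = -2852537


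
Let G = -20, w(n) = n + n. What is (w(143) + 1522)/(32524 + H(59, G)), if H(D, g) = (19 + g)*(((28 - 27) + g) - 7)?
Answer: 904/16275 ≈ 0.055545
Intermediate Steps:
w(n) = 2*n
H(D, g) = (-6 + g)*(19 + g) (H(D, g) = (19 + g)*((1 + g) - 7) = (19 + g)*(-6 + g) = (-6 + g)*(19 + g))
(w(143) + 1522)/(32524 + H(59, G)) = (2*143 + 1522)/(32524 + (-114 + (-20)² + 13*(-20))) = (286 + 1522)/(32524 + (-114 + 400 - 260)) = 1808/(32524 + 26) = 1808/32550 = 1808*(1/32550) = 904/16275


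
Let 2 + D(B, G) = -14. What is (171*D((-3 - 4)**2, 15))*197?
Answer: -538992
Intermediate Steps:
D(B, G) = -16 (D(B, G) = -2 - 14 = -16)
(171*D((-3 - 4)**2, 15))*197 = (171*(-16))*197 = -2736*197 = -538992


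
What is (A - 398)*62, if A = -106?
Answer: -31248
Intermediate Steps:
(A - 398)*62 = (-106 - 398)*62 = -504*62 = -31248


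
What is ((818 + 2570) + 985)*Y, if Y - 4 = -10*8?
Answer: -332348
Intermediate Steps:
Y = -76 (Y = 4 - 10*8 = 4 - 80 = -76)
((818 + 2570) + 985)*Y = ((818 + 2570) + 985)*(-76) = (3388 + 985)*(-76) = 4373*(-76) = -332348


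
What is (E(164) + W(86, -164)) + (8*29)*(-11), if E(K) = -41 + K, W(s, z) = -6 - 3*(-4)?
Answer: -2423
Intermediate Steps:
W(s, z) = 6 (W(s, z) = -6 + 12 = 6)
(E(164) + W(86, -164)) + (8*29)*(-11) = ((-41 + 164) + 6) + (8*29)*(-11) = (123 + 6) + 232*(-11) = 129 - 2552 = -2423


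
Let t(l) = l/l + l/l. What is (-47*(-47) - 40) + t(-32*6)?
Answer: 2171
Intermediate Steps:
t(l) = 2 (t(l) = 1 + 1 = 2)
(-47*(-47) - 40) + t(-32*6) = (-47*(-47) - 40) + 2 = (2209 - 40) + 2 = 2169 + 2 = 2171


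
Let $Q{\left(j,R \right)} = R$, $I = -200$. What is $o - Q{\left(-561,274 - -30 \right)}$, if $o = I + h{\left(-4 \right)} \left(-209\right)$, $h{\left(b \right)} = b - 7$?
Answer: $1795$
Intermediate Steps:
$h{\left(b \right)} = -7 + b$ ($h{\left(b \right)} = b - 7 = -7 + b$)
$o = 2099$ ($o = -200 + \left(-7 - 4\right) \left(-209\right) = -200 - -2299 = -200 + 2299 = 2099$)
$o - Q{\left(-561,274 - -30 \right)} = 2099 - \left(274 - -30\right) = 2099 - \left(274 + 30\right) = 2099 - 304 = 1795$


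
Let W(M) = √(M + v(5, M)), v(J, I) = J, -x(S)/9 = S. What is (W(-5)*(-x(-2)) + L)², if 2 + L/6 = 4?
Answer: 144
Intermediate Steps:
L = 12 (L = -12 + 6*4 = -12 + 24 = 12)
x(S) = -9*S
W(M) = √(5 + M) (W(M) = √(M + 5) = √(5 + M))
(W(-5)*(-x(-2)) + L)² = (√(5 - 5)*(-(-9)*(-2)) + 12)² = (√0*(-1*18) + 12)² = (0*(-18) + 12)² = (0 + 12)² = 12² = 144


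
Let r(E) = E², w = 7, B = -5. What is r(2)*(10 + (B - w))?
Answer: -8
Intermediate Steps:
r(2)*(10 + (B - w)) = 2²*(10 + (-5 - 1*7)) = 4*(10 + (-5 - 7)) = 4*(10 - 12) = 4*(-2) = -8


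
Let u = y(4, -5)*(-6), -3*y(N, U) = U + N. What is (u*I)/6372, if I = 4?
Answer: -2/1593 ≈ -0.0012555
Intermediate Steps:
y(N, U) = -N/3 - U/3 (y(N, U) = -(U + N)/3 = -(N + U)/3 = -N/3 - U/3)
u = -2 (u = (-1/3*4 - 1/3*(-5))*(-6) = (-4/3 + 5/3)*(-6) = (1/3)*(-6) = -2)
(u*I)/6372 = -2*4/6372 = -8*1/6372 = -2/1593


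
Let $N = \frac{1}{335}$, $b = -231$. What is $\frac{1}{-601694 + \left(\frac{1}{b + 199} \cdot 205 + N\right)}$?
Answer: $- \frac{10720}{6450228323} \approx -1.662 \cdot 10^{-6}$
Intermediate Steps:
$N = \frac{1}{335} \approx 0.0029851$
$\frac{1}{-601694 + \left(\frac{1}{b + 199} \cdot 205 + N\right)} = \frac{1}{-601694 + \left(\frac{1}{-231 + 199} \cdot 205 + \frac{1}{335}\right)} = \frac{1}{-601694 + \left(\frac{1}{-32} \cdot 205 + \frac{1}{335}\right)} = \frac{1}{-601694 + \left(\left(- \frac{1}{32}\right) 205 + \frac{1}{335}\right)} = \frac{1}{-601694 + \left(- \frac{205}{32} + \frac{1}{335}\right)} = \frac{1}{-601694 - \frac{68643}{10720}} = \frac{1}{- \frac{6450228323}{10720}} = - \frac{10720}{6450228323}$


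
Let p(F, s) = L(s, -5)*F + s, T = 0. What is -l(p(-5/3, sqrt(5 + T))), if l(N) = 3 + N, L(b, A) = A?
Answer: -34/3 - sqrt(5) ≈ -13.569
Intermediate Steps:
p(F, s) = s - 5*F (p(F, s) = -5*F + s = s - 5*F)
-l(p(-5/3, sqrt(5 + T))) = -(3 + (sqrt(5 + 0) - (-25)/3)) = -(3 + (sqrt(5) - (-25)/3)) = -(3 + (sqrt(5) - 5*(-5/3))) = -(3 + (sqrt(5) + 25/3)) = -(3 + (25/3 + sqrt(5))) = -(34/3 + sqrt(5)) = -34/3 - sqrt(5)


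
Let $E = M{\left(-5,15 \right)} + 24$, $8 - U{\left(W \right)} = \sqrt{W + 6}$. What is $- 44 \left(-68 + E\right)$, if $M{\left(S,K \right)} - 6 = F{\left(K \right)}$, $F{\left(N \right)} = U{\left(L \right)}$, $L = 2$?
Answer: $1320 + 88 \sqrt{2} \approx 1444.5$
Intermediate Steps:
$U{\left(W \right)} = 8 - \sqrt{6 + W}$ ($U{\left(W \right)} = 8 - \sqrt{W + 6} = 8 - \sqrt{6 + W}$)
$F{\left(N \right)} = 8 - 2 \sqrt{2}$ ($F{\left(N \right)} = 8 - \sqrt{6 + 2} = 8 - \sqrt{8} = 8 - 2 \sqrt{2}$)
$M{\left(S,K \right)} = 14 - 2 \sqrt{2}$ ($M{\left(S,K \right)} = 6 + \left(8 - 2 \sqrt{2}\right) = 14 - 2 \sqrt{2}$)
$E = 38 - 2 \sqrt{2}$ ($E = \left(14 - 2 \sqrt{2}\right) + 24 = 38 - 2 \sqrt{2} \approx 35.172$)
$- 44 \left(-68 + E\right) = - 44 \left(-68 + \left(38 - 2 \sqrt{2}\right)\right) = - 44 \left(-30 - 2 \sqrt{2}\right) = 1320 + 88 \sqrt{2}$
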